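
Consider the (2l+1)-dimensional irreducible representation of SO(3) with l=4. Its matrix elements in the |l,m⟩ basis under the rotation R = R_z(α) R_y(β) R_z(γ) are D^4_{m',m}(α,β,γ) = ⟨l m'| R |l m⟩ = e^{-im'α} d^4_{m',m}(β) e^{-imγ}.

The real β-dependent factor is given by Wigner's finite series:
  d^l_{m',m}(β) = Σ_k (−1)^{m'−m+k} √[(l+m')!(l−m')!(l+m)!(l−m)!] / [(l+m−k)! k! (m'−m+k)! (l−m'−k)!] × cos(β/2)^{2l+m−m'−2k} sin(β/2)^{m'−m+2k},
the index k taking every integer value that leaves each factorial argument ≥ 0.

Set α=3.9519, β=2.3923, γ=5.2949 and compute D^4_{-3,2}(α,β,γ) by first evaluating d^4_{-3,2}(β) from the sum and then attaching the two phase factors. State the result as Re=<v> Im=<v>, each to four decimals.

First d^4_{-3,2}(β=2.3923), then the phase factors e^{-i(-3)α} and e^{-i(2)γ}:
c=cos(2.3923/2)=0.365943, s=sin(2.3923/2)=0.930637; N=√[1·5040·720·2]=2693.993318
k: max(0,(2)−(-3))=5 … min(4+(2),4−(-3))=6
  k=5: (−1)^0·2693.9933/(240)·0.3659^3·0.9306^5 = +0.383998
  k=6: (−1)^1·2693.9933/(720)·0.3659^1·0.9306^7 = -0.827829
d^4_{-3,2}(2.3923) = +0.383998 -0.827829 = -0.443831
D = (+0.757925-0.652342i)·(-0.443831)·(-0.394730+0.918797i) = -0.133235-0.423360i

Re=-0.1332 Im=-0.4234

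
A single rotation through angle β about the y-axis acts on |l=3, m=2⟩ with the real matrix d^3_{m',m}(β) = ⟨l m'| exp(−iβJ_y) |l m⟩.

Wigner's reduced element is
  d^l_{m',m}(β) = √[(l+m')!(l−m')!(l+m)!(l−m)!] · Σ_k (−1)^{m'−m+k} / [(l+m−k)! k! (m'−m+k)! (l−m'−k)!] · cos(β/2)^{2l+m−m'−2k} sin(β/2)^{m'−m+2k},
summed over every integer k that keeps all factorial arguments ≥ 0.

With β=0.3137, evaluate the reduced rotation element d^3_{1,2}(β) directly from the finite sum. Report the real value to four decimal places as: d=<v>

d=0.4412

d^3_{1,2}(β=0.3137) via Wigner's sum:
Half-angle: c=0.987724, s=0.156208. N=√(24·2·120·1)=75.894664
Admissible k: 1..2 (factorial args all ≥0)
  k=1: (−1)^0·75.8947/(24)·0.9877^5·0.1562^1 = +0.464388
  k=2: (−1)^1·75.8947/(12)·0.9877^3·0.1562^3 = -0.023230
d^3_{1,2}(0.3137) = +0.464388 -0.023230 = +0.441158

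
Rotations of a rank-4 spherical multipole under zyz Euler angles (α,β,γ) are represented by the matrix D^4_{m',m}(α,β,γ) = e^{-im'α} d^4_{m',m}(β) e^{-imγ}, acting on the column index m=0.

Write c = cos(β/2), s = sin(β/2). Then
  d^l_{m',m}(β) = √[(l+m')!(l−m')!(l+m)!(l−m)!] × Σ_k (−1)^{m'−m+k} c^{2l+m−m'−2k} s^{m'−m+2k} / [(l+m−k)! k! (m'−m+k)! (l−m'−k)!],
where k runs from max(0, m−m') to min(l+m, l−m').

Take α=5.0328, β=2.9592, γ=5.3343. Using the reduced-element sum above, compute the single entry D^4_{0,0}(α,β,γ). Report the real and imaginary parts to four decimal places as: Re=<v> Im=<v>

Re=0.8402 Im=0.0000

D^4_{0,0}(5.0328,2.9592,5.3343) = e^{-i·0·5.0328}·d^4_{0,0}(2.9592)·e^{-i·0·5.3343}. Compute d first:
c=cos(2.9592/2)=0.091070, s=sin(2.9592/2)=0.995844; N=√[24·24·24·24]=576.000000
The bounds max(0,m−m')=0 and min(l+m,l−m')=4 give 5 terms
  k=0: (−1)^0·576.0000/(576)·0.0911^8·0.9958^0 = +0.000000
  k=1: (−1)^1·576.0000/(36)·0.0911^6·0.9958^2 = -0.000009
  k=2: (−1)^2·576.0000/(16)·0.0911^4·0.9958^4 = +0.002435
  k=3: (−1)^3·576.0000/(36)·0.0911^2·0.9958^6 = -0.129425
  k=4: (−1)^4·576.0000/(576)·0.0911^0·0.9958^8 = +0.967235
d^4_{0,0}(2.9592) = +0.000000 -0.000009 +0.002435 -0.129425 +0.967235 = +0.840236
Phases: e^{-i·(0)·5.0328}=+1.000000+0.000000i, e^{-i·(0)·5.3343}=+1.000000+0.000000i ⇒ D=+0.840236+0.000000i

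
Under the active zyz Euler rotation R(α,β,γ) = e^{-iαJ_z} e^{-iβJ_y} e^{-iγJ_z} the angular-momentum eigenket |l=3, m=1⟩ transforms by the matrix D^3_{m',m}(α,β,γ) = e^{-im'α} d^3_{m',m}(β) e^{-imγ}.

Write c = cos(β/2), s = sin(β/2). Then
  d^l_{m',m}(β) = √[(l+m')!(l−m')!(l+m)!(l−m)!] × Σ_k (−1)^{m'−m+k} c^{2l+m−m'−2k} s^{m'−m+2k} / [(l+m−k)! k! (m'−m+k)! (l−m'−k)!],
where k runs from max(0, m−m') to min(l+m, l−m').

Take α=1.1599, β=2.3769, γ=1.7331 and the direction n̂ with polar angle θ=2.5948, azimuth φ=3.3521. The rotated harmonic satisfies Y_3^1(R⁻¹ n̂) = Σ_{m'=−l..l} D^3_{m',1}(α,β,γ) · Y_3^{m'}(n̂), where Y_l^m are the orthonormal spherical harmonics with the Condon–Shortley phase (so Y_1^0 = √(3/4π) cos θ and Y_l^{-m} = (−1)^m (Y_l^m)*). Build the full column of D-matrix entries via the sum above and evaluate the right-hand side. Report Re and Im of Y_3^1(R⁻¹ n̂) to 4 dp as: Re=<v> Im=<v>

Need the full column D^3_{m',1} for m'=−3..3 at α=1.1599, β=2.3769, γ=1.7331.
cos(β/2)=0.373098, sin(β/2)=0.927792
d^3_{-3,1}: single k=4 term ⇒ +0.399479;  D = -0.069869+0.393322i
d^3_{-2,1}: k∈[3..4] ⇒ +0.262332 -0.811103 = -0.548771;  D = -0.457001-0.303808i
d^3_{-1,1}: k∈[2..4] ⇒ +0.100080 -0.825161 +0.637827 = -0.087254;  D = -0.073308+0.047320i
d^3_{0,1}: k∈[1..3] ⇒ +0.023236 -0.431056 +0.888519 = +0.480699;  D = -0.077677-0.474381i
d^3_{1,1}: k∈[0..2] ⇒ +0.002697 -0.133440 +0.618871 = +0.488129;  D = -0.473124-0.120099i
d^3_{2,1}: k∈[0..1] ⇒ -0.021211 +0.262332 = +0.241121;  D = -0.147738+0.190559i
d^3_{3,1}: single k=0 term ⇒ +0.064601;  D = +0.030995+0.056680i
Y_3^{m'}(θ=2.5948,φ=3.3521) and Σ D·Y over m':
  (-0.0699+0.3933i)·(-0.0473+0.0346i)  (-0.4570-0.3038i)·(-0.2154+0.0965i)  (-0.0733+0.0473i)·(-0.4352+0.0930i)  (-0.0777-0.4744i)·(-0.2066+0.0000i)  (-0.4731-0.1201i)·(+0.4352+0.0930i)  (-0.1477+0.1906i)·(-0.2154-0.0965i)  (+0.0310+0.0567i)·(+0.0473+0.0346i)
Y_3^1(R⁻¹ n̂) = +0.015962-0.048359i

Re=0.0160 Im=-0.0484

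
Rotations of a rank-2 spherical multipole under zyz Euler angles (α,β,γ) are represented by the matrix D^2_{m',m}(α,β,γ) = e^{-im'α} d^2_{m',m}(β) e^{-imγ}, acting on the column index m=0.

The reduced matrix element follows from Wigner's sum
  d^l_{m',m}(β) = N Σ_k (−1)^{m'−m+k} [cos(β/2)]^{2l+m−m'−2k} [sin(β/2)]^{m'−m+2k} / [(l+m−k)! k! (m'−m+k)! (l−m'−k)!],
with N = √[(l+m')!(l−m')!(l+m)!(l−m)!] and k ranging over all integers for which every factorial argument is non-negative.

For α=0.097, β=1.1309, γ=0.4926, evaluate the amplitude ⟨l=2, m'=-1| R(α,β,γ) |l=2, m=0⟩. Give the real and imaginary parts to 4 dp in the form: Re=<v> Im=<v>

Split into d^2_{-1,0}(β=1.1309) × two z-phases.
c=cos(1.1309/2)=0.844348, s=sin(1.1309/2)=0.535796; N=√[1·6·2·2]=4.898979
The bounds max(0,m−m')=1 and min(l+m,l−m')=2 give 2 terms
  k=1: (−1)^0·4.8990/(2)·0.8443^3·0.5358^1 = +0.790021
  k=2: (−1)^1·4.8990/(2)·0.8443^1·0.5358^3 = -0.318123
d^2_{-1,0}(1.1309) = +0.790021 -0.318123 = +0.471898
D = (+0.995299+0.096848i)·(+0.471898)·(+1.000000+0.000000i) = +0.469680+0.045702i

Re=0.4697 Im=0.0457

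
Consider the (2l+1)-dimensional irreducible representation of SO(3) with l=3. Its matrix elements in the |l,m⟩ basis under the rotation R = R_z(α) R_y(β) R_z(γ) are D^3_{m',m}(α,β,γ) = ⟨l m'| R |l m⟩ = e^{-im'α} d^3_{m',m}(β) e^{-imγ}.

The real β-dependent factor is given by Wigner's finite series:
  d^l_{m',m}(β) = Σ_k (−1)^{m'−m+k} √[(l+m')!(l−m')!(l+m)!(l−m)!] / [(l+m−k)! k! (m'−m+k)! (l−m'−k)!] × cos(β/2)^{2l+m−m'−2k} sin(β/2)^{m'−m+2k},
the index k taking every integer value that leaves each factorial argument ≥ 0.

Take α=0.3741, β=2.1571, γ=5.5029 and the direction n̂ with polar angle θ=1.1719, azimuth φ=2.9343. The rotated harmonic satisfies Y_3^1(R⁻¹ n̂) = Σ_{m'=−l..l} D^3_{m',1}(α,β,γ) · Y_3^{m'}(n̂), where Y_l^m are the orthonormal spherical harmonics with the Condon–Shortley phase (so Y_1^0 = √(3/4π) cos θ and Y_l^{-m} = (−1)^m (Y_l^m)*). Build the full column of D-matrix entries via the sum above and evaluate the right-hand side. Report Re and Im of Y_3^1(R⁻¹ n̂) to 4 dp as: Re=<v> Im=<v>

Re=0.2440 Im=-0.3722

Need the full column D^3_{m',1} for m'=−3..3 at α=0.3741, β=2.1571, γ=5.5029.
cos(β/2)=0.472607, sin(β/2)=0.881273
d^3_{-3,1}: single k=4 term ⇒ +0.521781;  D = -0.169962+0.493324i
d^3_{-2,1}: k∈[3..4] ⇒ +0.456943 -0.794426 = -0.337483;  D = -0.014275-0.337181i
d^3_{-1,1}: k∈[2..4] ⇒ +0.232473 -1.077786 +0.468451 = -0.376862;  D = -0.152433-0.344658i
d^3_{0,1}: k∈[1..3] ⇒ +0.071978 -0.750833 +0.870250 = +0.191395;  D = +0.136027+0.134643i
d^3_{1,1}: k∈[0..2] ⇒ +0.011143 -0.309964 +0.808339 = +0.509519;  D = +0.468061+0.201315i
d^3_{2,1}: k∈[0..1] ⇒ -0.065707 +0.456943 = +0.391236;  D = +0.391035+0.012551i
d^3_{3,1}: single k=0 term ⇒ +0.150061;  D = +0.141369-0.050328i
Y_3^{m'}(θ=1.1719,φ=2.9343) and Σ D·Y over m':
  (-0.1700+0.4933i)·(-0.2653-0.1902i)  (-0.0143-0.3372i)·(+0.3085+0.1358i)  (-0.1524-0.3447i)·(+0.0716+0.0151i)  (+0.1360+0.1346i)·(-0.3255+0.0000i)  (+0.4681+0.2013i)·(-0.0716+0.0151i)  (+0.3910+0.0126i)·(+0.3085-0.1358i)  (+0.1414-0.0503i)·(+0.2653-0.1902i)
Y_3^1(R⁻¹ n̂) = +0.244028-0.372169i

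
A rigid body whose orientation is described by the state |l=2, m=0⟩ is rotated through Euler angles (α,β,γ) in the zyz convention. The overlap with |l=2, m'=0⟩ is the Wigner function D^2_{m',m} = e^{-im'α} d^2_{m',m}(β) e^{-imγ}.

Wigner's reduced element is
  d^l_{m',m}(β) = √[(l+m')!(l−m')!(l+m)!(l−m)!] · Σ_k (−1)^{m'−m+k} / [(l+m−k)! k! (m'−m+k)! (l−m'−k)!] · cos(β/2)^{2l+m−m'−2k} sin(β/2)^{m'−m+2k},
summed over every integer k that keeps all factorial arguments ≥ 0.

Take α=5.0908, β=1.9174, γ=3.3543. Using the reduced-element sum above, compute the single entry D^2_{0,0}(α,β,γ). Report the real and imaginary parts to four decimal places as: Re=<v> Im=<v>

Re=-0.3269 Im=0.0000

D^2_{0,0}(5.0908,1.9174,3.3543) = e^{-i·0·5.0908}·d^2_{0,0}(1.9174)·e^{-i·0·3.3543}. Compute d first:
With c≡cos(β/2)=0.574584 and s≡sin(β/2)=0.818445, N=[2·2·2·2]^{1/2}=4.000000
The bounds max(0,m−m')=0 and min(l+m,l−m')=2 give 3 terms
  k=0: (−1)^0·4.0000/(4)·0.5746^4·0.8184^0 = +0.108997
  k=1: (−1)^1·4.0000/(1)·0.5746^2·0.8184^2 = -0.884600
  k=2: (−1)^2·4.0000/(4)·0.5746^0·0.8184^4 = +0.448703
d^2_{0,0}(1.9174) = +0.108997 -0.884600 +0.448703 = -0.326900
Phases: e^{-i·(0)·5.0908}=+1.000000+0.000000i, e^{-i·(0)·3.3543}=+1.000000+0.000000i ⇒ D=-0.326900+0.000000i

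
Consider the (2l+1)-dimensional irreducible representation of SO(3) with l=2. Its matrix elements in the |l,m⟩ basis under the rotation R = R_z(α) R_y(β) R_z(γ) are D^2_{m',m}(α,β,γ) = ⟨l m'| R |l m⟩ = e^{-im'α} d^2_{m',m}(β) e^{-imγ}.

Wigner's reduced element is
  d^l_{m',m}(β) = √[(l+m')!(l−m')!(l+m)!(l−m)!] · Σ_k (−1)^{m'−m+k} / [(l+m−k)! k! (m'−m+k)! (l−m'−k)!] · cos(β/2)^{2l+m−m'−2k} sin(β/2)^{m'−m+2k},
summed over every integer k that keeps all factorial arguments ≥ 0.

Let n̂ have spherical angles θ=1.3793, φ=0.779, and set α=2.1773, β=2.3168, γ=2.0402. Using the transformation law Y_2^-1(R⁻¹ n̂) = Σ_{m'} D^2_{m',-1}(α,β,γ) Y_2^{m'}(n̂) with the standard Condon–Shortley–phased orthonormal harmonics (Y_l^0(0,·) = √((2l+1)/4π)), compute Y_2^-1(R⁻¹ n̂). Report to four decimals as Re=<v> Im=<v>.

Re=0.0031 Im=0.0028

Need the full column D^2_{m',-1} for m'=−2..2 at α=2.1773, β=2.3168, γ=2.0402.
cos(β/2)=0.400806, sin(β/2)=0.916163
d^2_{-2,-1}: single k=1 term ⇒ +0.117979;  D = +0.117245+0.013141i
d^2_{-1,-1}: k∈[0..1] ⇒ +0.025807 -0.404515 = -0.378708;  D = +0.179861+0.333271i
d^2_{0,-1}: k∈[0..1] ⇒ -0.144494 +0.754967 = +0.610473;  D = -0.276150+0.544443i
d^2_{1,-1}: k∈[0..1] ⇒ +0.404515 -0.704516 = -0.300001;  D = -0.297186+0.041001i
d^2_{2,-1}: single k=0 term ⇒ -0.616428;  D = +0.417288+0.453712i
Y_2^{m'}(θ=1.3793,φ=0.779) and Σ D·Y over m':
  (+0.1172+0.0131i)·(+0.0048-0.3723i)  (+0.1799+0.3333i)·(+0.1027-0.1014i)  (-0.2762+0.5444i)·(-0.2811+0.0000i)  (-0.2972+0.0410i)·(-0.1027-0.1014i)  (+0.4173+0.4537i)·(+0.0048+0.3723i)
Y_2^-1(R⁻¹ n̂) = +0.003134+0.002784i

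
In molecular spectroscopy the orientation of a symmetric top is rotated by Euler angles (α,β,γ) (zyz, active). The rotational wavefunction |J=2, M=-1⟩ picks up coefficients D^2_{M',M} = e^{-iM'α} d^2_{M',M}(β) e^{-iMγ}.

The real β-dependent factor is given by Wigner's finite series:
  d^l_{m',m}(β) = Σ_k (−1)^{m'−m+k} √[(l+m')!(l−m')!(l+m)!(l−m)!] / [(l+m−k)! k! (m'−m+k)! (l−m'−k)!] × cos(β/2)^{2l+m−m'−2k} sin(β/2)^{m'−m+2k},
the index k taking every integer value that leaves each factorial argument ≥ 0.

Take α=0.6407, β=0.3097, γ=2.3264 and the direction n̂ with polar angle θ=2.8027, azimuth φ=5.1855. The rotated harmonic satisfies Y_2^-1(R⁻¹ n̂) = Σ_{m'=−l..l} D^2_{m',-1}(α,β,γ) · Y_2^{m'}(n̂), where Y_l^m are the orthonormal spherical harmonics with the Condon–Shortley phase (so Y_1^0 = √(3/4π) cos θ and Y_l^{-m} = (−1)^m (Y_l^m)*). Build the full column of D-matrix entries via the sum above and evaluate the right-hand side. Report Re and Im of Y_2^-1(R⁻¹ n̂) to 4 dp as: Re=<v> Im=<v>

Re=0.2824 Im=0.0382

Need the full column D^2_{m',-1} for m'=−2..2 at α=0.6407, β=0.3097, γ=2.3264.
cos(β/2)=0.988035, sin(β/2)=0.154232
d^2_{-2,-1}: single k=1 term ⇒ +0.297523;  D = -0.265771-0.133737i
d^2_{-1,-1}: k∈[0..1] ⇒ +0.952991 -0.069665 = +0.883326;  D = -0.869912+0.153353i
d^2_{0,-1}: k∈[0..1] ⇒ -0.364390 +0.008879 = -0.355511;  D = +0.243784-0.258761i
d^2_{1,-1}: k∈[0..1] ⇒ +0.069665 -0.000566 = +0.069099;  D = -0.007922+0.068643i
d^2_{2,-1}: single k=0 term ⇒ -0.007250;  D = -0.003639-0.006271i
Y_2^{m'}(θ=2.8027,φ=5.1855) and Σ D·Y over m':
  (-0.2658-0.1337i)·(-0.0250+0.0346i)  (-0.8699+0.1534i)·(-0.1104-0.2156i)  (+0.2438-0.2588i)·(+0.5262+0.0000i)  (-0.0079+0.0686i)·(+0.1104-0.2156i)  (-0.0036-0.0063i)·(-0.0250-0.0346i)
Y_2^-1(R⁻¹ n̂) = +0.282425+0.038178i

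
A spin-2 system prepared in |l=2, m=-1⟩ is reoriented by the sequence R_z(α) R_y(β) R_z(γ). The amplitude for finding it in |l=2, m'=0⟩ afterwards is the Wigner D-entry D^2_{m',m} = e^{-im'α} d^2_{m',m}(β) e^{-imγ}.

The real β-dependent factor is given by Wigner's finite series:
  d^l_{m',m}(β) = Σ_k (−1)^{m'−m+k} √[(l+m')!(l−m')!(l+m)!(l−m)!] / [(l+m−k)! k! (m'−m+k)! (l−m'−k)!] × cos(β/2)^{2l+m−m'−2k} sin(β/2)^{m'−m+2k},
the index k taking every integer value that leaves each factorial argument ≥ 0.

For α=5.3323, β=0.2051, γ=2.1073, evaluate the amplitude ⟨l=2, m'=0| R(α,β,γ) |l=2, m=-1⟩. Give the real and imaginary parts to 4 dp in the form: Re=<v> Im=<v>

D^2_{0,-1}(5.3323,0.2051,2.1073) = e^{-i·0·5.3323}·d^2_{0,-1}(0.2051)·e^{-i·-1·2.1073}. Compute d first:
Half-angle: c=0.994746, s=0.102370. N=√(2·2·1·6)=4.898979
The bounds max(0,m−m')=0 and min(l+m,l−m')=1 give 2 terms
  k=0: (−1)^1·4.8990/(2)·0.9947^3·0.1024^1 = -0.246824
  k=1: (−1)^2·4.8990/(2)·0.9947^1·0.1024^3 = +0.002614
d^2_{0,-1}(0.2051) = -0.246824 +0.002614 = -0.244210
D = (+1.000000+0.000000i)·(-0.244210)·(-0.511134+0.859501i) = +0.124824-0.209898i

Re=0.1248 Im=-0.2099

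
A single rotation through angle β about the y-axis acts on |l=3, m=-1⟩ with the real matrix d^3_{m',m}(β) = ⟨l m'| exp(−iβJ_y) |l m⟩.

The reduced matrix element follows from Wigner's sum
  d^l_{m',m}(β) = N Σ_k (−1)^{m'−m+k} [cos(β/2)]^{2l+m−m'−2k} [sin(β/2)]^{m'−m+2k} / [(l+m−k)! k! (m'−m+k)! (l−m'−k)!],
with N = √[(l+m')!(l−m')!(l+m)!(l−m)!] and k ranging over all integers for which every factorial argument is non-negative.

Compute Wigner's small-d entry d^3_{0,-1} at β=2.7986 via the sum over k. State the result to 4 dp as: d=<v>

d=-0.5001

d^3_{0,-1}(β=2.7986) via Wigner's sum:
Half-angle: c=0.170657, s=0.985331. N=√(6·6·2·24)=41.569219
The bounds max(0,m−m')=0 and min(l+m,l−m')=2 give 3 terms
  k=0: (−1)^1·41.5692/(12)·0.1707^5·0.9853^1 = -0.000494
  k=1: (−1)^2·41.5692/(4)·0.1707^3·0.9853^3 = +0.049412
  k=2: (−1)^3·41.5692/(12)·0.1707^1·0.9853^5 = -0.549066
d^3_{0,-1}(2.7986) = -0.000494 +0.049412 -0.549066 = -0.500148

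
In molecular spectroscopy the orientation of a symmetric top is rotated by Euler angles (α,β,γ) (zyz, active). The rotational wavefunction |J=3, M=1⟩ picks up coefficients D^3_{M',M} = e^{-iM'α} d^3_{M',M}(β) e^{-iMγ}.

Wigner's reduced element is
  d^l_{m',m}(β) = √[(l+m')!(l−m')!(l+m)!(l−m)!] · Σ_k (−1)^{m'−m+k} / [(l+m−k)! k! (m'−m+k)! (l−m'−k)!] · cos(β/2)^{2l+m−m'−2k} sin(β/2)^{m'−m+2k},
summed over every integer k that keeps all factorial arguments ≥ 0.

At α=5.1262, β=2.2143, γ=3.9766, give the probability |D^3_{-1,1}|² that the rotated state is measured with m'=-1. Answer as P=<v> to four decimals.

P=0.1024

D^3_{-1,1}(5.1262,2.2143,3.9766) = e^{-i·-1·5.1262}·d^3_{-1,1}(2.2143)·e^{-i·1·3.9766}. Compute d first:
Half-angle: c=0.447212, s=0.894428. N=√(2·24·24·2)=48.000000
Admissible k: 2..4 (factorial args all ≥0)
  k=2: (−1)^0·48.0000/(8)·0.4472^4·0.8944^2 = +0.191998
  k=3: (−1)^1·48.0000/(6)·0.4472^2·0.8944^4 = -1.023997
  k=4: (−1)^2·48.0000/(48)·0.4472^0·0.8944^6 = +0.512002
d^3_{-1,1}(2.2143) = +0.191998 -1.023997 +0.512002 = -0.319997
|D^3_{-1,1}|² = |d^3_{-1,1}(β)|² = (-0.319997)² = 0.102398 (the z-rotation phases have unit modulus)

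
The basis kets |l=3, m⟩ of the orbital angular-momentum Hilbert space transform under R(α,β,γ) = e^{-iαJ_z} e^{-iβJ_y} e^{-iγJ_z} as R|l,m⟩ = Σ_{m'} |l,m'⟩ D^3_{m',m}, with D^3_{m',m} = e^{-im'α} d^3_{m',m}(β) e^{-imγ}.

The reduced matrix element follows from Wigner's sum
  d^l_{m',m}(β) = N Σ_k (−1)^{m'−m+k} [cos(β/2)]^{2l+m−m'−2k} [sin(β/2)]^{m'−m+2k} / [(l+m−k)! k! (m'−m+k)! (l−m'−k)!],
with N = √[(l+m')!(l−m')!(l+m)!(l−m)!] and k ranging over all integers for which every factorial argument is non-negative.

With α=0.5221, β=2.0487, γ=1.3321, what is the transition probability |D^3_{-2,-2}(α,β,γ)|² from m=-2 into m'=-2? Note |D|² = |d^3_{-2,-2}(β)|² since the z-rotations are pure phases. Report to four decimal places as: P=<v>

P=0.0607

D^3_{-2,-2}(0.5221,2.0487,1.3321) = e^{-i·-2·0.5221}·d^3_{-2,-2}(2.0487)·e^{-i·-2·1.3321}. Compute d first:
c=cos(2.0487/2)=0.519654, s=sin(2.0487/2)=0.854377; N=√[1·120·1·120]=120.000000
Admissible k: 0..1 (factorial args all ≥0)
  k=0: (−1)^0·120.0000/(120)·0.5197^6·0.8544^0 = +0.019692
  k=1: (−1)^1·120.0000/(24)·0.5197^4·0.8544^2 = -0.266150
d^3_{-2,-2}(2.0487) = +0.019692 -0.266150 = -0.246458
|D^3_{-2,-2}|² = |d^3_{-2,-2}(β)|² = (-0.246458)² = 0.060742 (the z-rotation phases have unit modulus)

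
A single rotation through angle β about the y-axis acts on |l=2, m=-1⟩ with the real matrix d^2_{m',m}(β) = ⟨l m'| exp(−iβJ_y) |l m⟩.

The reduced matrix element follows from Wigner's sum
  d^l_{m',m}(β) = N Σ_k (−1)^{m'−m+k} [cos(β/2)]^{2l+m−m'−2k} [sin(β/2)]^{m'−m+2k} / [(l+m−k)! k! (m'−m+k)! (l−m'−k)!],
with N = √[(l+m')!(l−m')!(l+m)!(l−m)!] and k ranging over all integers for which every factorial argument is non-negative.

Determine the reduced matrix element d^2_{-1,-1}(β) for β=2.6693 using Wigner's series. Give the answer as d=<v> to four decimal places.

d^2_{-1,-1}(β=2.6693) via Wigner's sum:
With c≡cos(β/2)=0.233958 and s≡sin(β/2)=0.972247, N=[1·6·1·6]^{1/2}=6.000000
The bounds max(0,m−m')=0 and min(l+m,l−m')=1 give 2 terms
  k=0: (−1)^0·6.0000/(6)·0.2340^4·0.9722^0 = +0.002996
  k=1: (−1)^1·6.0000/(2)·0.2340^2·0.9722^2 = -0.155220
d^2_{-1,-1}(2.6693) = +0.002996 -0.155220 = -0.152224

d=-0.1522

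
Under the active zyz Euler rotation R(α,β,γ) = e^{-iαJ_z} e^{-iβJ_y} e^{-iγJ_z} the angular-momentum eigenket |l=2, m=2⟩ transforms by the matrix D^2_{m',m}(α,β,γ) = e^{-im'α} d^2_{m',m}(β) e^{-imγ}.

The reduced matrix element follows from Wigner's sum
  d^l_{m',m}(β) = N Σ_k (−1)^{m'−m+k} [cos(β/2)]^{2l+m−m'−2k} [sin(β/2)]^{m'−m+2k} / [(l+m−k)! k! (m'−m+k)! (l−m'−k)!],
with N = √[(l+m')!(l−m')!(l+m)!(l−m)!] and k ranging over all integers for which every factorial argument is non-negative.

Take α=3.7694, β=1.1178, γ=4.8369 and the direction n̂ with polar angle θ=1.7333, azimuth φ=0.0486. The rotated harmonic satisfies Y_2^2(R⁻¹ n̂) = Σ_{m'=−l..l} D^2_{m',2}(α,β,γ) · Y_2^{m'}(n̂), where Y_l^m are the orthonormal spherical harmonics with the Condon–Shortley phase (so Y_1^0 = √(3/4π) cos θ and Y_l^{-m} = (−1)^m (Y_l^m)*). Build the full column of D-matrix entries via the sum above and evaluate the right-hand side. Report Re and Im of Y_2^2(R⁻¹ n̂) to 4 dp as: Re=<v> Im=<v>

Need the full column D^2_{m',2} for m'=−2..2 at α=3.7694, β=1.1178, γ=4.8369.
cos(β/2)=0.847839, sin(β/2)=0.530254
d^2_{-2,2}: single k=4 term ⇒ +0.079056;  D = -0.042275-0.066804i
d^2_{-1,2}: single k=3 term ⇒ +0.252810;  D = +0.234890+0.093487i
d^2_{0,2}: single k=2 term ⇒ +0.495074;  D = -0.479803+0.122014i
d^2_{1,2}: single k=1 term ⇒ +0.646329;  D = +0.413387-0.496843i
d^2_{2,2}: single k=0 term ⇒ +0.516718;  D = -0.034161+0.515587i
Y_2^{m'}(θ=1.7333,φ=0.0486) and Σ D·Y over m':
  (-0.0423-0.0668i)·(+0.3744-0.0365i)  (+0.2349+0.0935i)·(-0.1232+0.0060i)  (-0.4798+0.1220i)·(-0.2906+0.0000i)  (+0.4134-0.4968i)·(+0.1232+0.0060i)  (-0.0342+0.5156i)·(+0.3744+0.0365i)
Y_2^2(R⁻¹ n̂) = +0.113973+0.064012i

Re=0.1140 Im=0.0640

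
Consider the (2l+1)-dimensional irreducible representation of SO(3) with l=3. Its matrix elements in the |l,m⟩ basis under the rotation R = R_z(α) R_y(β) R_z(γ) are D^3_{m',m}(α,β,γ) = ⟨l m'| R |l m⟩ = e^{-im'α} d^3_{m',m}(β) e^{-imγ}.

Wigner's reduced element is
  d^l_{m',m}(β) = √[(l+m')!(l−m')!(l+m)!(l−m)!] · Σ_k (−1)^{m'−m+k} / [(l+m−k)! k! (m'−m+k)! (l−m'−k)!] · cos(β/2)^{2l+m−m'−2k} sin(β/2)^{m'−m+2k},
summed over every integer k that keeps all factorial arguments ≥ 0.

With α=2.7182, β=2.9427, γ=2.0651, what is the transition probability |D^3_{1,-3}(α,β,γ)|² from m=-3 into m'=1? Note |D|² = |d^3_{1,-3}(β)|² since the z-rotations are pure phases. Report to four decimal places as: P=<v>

First d^3_{1,-3}(β=2.9427), then the phase factors e^{-i(1)α} and e^{-i(-3)γ}:
Half-angle: c=0.099282, s=0.995059. N=√(24·2·1·720)=185.903201
The bounds max(0,m−m')=0 and min(l+m,l−m')=0 give 1 term
  k=0: (−1)^4·185.9032/(48)·0.0993^2·0.9951^4 = +0.037427
d^3_{1,-3}(2.9427) = +0.037427
|D^3_{1,-3}|² = |d^3_{1,-3}(β)|² = (+0.037427)² = 0.001401 (the z-rotation phases have unit modulus)

P=0.0014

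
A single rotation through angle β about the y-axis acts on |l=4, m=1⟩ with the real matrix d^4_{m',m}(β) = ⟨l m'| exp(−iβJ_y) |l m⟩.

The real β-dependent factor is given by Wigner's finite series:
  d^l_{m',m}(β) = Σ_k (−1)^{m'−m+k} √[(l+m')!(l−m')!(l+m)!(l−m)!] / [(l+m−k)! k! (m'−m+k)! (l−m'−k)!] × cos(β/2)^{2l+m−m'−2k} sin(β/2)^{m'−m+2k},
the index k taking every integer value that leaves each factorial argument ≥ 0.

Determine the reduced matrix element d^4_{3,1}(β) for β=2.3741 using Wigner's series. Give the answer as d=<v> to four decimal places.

d^4_{3,1}(β=2.3741) via Wigner's sum:
Half-angle: c=0.374397, s=0.927269. N=√(5040·1·120·6)=1904.940944
k: max(0,(1)−(3))=0 … min(4+(1),4−(3))=1
  k=0: (−1)^2·1904.9409/(240)·0.3744^6·0.9273^2 = +0.018796
  k=1: (−1)^3·1904.9409/(144)·0.3744^4·0.9273^4 = -0.192163
d^4_{3,1}(2.3741) = +0.018796 -0.192163 = -0.173367

d=-0.1734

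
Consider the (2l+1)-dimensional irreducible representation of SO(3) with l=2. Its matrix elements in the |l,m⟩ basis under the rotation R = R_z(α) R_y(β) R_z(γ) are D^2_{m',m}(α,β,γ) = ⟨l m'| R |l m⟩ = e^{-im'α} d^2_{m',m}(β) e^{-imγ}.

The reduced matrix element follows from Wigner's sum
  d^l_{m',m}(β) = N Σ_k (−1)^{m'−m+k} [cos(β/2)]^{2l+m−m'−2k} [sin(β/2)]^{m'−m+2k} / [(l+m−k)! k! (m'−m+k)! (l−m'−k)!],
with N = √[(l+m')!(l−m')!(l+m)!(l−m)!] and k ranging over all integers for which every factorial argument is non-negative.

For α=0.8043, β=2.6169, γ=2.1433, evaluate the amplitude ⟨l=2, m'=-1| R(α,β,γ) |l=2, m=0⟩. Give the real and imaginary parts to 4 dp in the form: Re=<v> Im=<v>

Re=-0.3683 Im=-0.3825

First d^2_{-1,0}(β=2.6169), then the phase factors e^{-i(-1)α} and e^{-i(0)γ}:
Half-angle: c=0.259347, s=0.965784. N=√(1·6·2·2)=4.898979
Admissible k: 1..2 (factorial args all ≥0)
  k=1: (−1)^0·4.8990/(2)·0.2593^3·0.9658^1 = +0.041267
  k=2: (−1)^1·4.8990/(2)·0.2593^1·0.9658^3 = -0.572265
d^2_{-1,0}(2.6169) = +0.041267 -0.572265 = -0.530999
Attach z-rotation phases: D = e^{-i(-1)(0.8043)}·(-0.530999)·e^{-i(0)(2.1433)} = -0.368309-0.382502i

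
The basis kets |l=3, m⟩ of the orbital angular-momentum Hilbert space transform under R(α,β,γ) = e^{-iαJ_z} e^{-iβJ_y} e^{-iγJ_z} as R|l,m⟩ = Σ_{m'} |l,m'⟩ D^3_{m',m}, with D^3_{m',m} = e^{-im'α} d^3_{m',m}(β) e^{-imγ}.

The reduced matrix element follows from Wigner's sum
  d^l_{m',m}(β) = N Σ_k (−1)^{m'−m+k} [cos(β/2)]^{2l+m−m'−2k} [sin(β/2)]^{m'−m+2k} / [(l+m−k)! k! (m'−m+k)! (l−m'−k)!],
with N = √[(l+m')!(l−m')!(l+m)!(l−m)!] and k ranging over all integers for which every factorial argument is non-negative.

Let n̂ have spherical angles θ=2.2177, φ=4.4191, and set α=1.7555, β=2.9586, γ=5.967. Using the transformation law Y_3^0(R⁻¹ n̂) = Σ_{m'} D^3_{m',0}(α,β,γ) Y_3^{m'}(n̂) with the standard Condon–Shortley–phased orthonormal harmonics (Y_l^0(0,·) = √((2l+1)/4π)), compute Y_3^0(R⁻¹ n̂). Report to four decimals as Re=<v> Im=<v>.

Re=-0.3331 Im=0.0000

Need the full column D^3_{m',0} for m'=−3..3 at α=1.7555, β=2.9586, γ=5.967.
cos(β/2)=0.091369, sin(β/2)=0.995817
d^3_{-3,0}: single k=3 term ⇒ +0.003369;  D = +0.001773-0.002865i
d^3_{-2,0}: k∈[2..3] ⇒ +0.000379 -0.044965 = -0.044586;  D = +0.041579+0.016098i
d^3_{-1,0}: k∈[1..3] ⇒ +0.000022 -0.007828 +0.309946 = +0.302140;  D = -0.055490+0.297001i
d^3_{0,0}: k∈[0..3] ⇒ +0.000001 -0.000622 +0.073885 -0.975164 = -0.901900;  D = -0.901900+0.000000i
d^3_{1,0}: k∈[0..2] ⇒ -0.000022 +0.007828 -0.309946 = -0.302140;  D = +0.055490+0.297001i
d^3_{2,0}: k∈[0..1] ⇒ +0.000379 -0.044965 = -0.044586;  D = +0.041579-0.016098i
d^3_{3,0}: single k=0 term ⇒ -0.003369;  D = -0.001773-0.002865i
Y_3^{m'}(θ=2.2177,φ=4.4191) and Σ D·Y over m':
  (+0.0018-0.0029i)·(+0.1634-0.1351i)  (+0.0416+0.0161i)·(+0.3266+0.2171i)  (-0.0555+0.2970i)·(-0.0609+0.2015i)  (-0.9019+0.0000i)·(+0.2662+0.0000i)  (+0.0555+0.2970i)·(+0.0609+0.2015i)  (+0.0416-0.0161i)·(+0.3266-0.2171i)  (-0.0018-0.0029i)·(-0.1634-0.1351i)
Y_3^0(R⁻¹ n̂) = -0.333088-0.000000i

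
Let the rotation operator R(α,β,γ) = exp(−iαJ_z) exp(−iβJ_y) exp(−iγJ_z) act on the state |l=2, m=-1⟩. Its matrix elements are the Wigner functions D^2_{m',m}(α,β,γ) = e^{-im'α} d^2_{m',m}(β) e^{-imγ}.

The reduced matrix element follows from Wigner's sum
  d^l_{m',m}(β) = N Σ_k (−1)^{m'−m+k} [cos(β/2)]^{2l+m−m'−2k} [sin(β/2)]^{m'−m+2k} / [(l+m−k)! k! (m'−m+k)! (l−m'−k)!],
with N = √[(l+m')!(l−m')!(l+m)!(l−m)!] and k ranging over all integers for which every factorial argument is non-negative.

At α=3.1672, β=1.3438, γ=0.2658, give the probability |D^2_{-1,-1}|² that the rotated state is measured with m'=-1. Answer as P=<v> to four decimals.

D^2_{-1,-1}(3.1672,1.3438,0.2658) = e^{-i·-1·3.1672}·d^2_{-1,-1}(1.3438)·e^{-i·-1·0.2658}. Compute d first:
c=cos(1.3438/2)=0.782640, s=sin(1.3438/2)=0.622474; N=√[1·6·1·6]=6.000000
k∈{0,1} keeps every argument non-negative
  k=0: (−1)^0·6.0000/(6)·0.7826^4·0.6225^0 = +0.375188
  k=1: (−1)^1·6.0000/(2)·0.7826^2·0.6225^2 = -0.712014
d^2_{-1,-1}(1.3438) = +0.375188 -0.712014 = -0.336826
|D^2_{-1,-1}|² = |d^2_{-1,-1}(β)|² = (-0.336826)² = 0.113452 (the z-rotation phases have unit modulus)

P=0.1135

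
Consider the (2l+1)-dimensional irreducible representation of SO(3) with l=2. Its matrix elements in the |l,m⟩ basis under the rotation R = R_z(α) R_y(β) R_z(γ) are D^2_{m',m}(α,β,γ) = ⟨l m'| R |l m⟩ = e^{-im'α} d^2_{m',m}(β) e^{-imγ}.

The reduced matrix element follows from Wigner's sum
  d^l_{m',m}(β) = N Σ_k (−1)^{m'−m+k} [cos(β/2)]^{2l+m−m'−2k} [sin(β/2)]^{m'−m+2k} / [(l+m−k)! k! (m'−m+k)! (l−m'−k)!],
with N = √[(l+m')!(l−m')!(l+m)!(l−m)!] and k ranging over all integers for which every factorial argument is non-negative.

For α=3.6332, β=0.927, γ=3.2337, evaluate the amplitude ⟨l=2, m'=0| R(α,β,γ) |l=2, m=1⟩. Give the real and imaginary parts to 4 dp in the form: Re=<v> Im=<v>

First d^2_{0,1}(β=0.927), then the phase factors e^{-i(0)α} and e^{-i(1)γ}:
c=cos(0.927/2)=0.894493, s=sin(0.927/2)=0.447082; N=√[2·2·6·1]=4.898979
The bounds max(0,m−m')=1 and min(l+m,l−m')=2 give 2 terms
  k=1: (−1)^0·4.8990/(2)·0.8945^3·0.4471^1 = +0.783779
  k=2: (−1)^1·4.8990/(2)·0.8945^1·0.4471^3 = -0.195800
d^2_{0,1}(0.927) = +0.783779 -0.195800 = +0.587979
Phases: e^{-i·(0)·3.6332}=+1.000000+0.000000i, e^{-i·(1)·3.2337}=-0.995761+0.091977i ⇒ D=-0.585486+0.054081i

Re=-0.5855 Im=0.0541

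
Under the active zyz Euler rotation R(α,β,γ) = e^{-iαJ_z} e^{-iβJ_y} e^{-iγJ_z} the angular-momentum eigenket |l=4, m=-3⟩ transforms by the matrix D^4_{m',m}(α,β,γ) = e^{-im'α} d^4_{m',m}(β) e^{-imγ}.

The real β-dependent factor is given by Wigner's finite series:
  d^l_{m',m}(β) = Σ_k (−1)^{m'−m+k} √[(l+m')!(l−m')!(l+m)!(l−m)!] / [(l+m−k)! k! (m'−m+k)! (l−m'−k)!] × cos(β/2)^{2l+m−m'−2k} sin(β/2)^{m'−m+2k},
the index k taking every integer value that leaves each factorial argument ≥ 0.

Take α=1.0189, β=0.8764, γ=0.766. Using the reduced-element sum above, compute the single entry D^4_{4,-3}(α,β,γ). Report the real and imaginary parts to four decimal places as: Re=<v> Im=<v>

Re=0.0013 Im=0.0062

First d^4_{4,-3}(β=0.8764), then the phase factors e^{-i(4)α} and e^{-i(-3)γ}:
With c≡cos(β/2)=0.905517 and s≡sin(β/2)=0.424310, N=[40320·1·1·5040]^{1/2}=14255.272709
Admissible k: 0..0 (factorial args all ≥0)
  k=0: (−1)^7·14255.2727/(5040)·0.9055^1·0.4243^7 = -0.006342
d^4_{4,-3}(0.8764) = -0.006342
Phases: e^{-i·(4)·1.0189}=-0.594617+0.804009i, e^{-i·(-3)·0.766}=-0.664783+0.747036i ⇒ D=+0.001302+0.006207i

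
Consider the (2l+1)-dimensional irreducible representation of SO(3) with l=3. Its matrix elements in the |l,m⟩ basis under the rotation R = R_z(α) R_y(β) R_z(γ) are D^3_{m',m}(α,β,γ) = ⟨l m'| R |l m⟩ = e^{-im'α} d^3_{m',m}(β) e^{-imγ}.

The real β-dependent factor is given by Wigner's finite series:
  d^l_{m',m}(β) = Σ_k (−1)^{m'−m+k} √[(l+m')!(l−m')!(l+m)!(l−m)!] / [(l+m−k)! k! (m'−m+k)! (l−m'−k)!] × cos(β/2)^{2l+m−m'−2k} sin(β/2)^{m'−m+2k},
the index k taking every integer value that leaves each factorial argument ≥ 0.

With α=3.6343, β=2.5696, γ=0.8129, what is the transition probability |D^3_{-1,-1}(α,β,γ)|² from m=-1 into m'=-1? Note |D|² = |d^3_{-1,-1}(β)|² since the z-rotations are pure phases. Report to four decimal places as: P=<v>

Split into d^3_{-1,-1}(β=2.5696) × two z-phases.
c=cos(2.5696/2)=0.282113, s=sin(2.5696/2)=0.959381; N=√[2·24·2·24]=48.000000
k: max(0,(-1)−(-1))=0 … min(3+(-1),3−(-1))=2
  k=0: (−1)^0·48.0000/(48)·0.2821^6·0.9594^0 = +0.000504
  k=1: (−1)^1·48.0000/(6)·0.2821^4·0.9594^2 = -0.046641
  k=2: (−1)^2·48.0000/(8)·0.2821^2·0.9594^4 = +0.404542
d^3_{-1,-1}(2.5696) = +0.000504 -0.046641 +0.404542 = +0.358405
|D^3_{-1,-1}|² = |d^3_{-1,-1}(β)|² = (+0.358405)² = 0.128454 (the z-rotation phases have unit modulus)

P=0.1285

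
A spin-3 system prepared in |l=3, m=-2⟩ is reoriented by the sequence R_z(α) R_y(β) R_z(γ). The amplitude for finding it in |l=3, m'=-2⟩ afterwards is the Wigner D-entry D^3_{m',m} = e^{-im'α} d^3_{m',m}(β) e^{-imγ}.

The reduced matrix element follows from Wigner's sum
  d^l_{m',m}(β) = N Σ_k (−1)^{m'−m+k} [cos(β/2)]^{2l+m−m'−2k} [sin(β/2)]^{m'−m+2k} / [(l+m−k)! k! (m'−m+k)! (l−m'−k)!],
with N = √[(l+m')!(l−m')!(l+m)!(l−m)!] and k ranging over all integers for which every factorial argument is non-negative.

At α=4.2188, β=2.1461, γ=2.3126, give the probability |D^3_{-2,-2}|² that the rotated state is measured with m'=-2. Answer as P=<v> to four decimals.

P=0.0356

D^3_{-2,-2}(4.2188,2.1461,2.3126) = e^{-i·-2·4.2188}·d^3_{-2,-2}(2.1461)·e^{-i·-2·2.3126}. Compute d first:
With c≡cos(β/2)=0.477447 and s≡sin(β/2)=0.878661, N=[1·120·1·120]^{1/2}=120.000000
The bounds max(0,m−m')=0 and min(l+m,l−m')=1 give 2 terms
  k=0: (−1)^0·120.0000/(120)·0.4774^6·0.8787^0 = +0.011845
  k=1: (−1)^1·120.0000/(24)·0.4774^4·0.8787^2 = -0.200591
d^3_{-2,-2}(2.1461) = +0.011845 -0.200591 = -0.188746
|D^3_{-2,-2}|² = |d^3_{-2,-2}(β)|² = (-0.188746)² = 0.035625 (the z-rotation phases have unit modulus)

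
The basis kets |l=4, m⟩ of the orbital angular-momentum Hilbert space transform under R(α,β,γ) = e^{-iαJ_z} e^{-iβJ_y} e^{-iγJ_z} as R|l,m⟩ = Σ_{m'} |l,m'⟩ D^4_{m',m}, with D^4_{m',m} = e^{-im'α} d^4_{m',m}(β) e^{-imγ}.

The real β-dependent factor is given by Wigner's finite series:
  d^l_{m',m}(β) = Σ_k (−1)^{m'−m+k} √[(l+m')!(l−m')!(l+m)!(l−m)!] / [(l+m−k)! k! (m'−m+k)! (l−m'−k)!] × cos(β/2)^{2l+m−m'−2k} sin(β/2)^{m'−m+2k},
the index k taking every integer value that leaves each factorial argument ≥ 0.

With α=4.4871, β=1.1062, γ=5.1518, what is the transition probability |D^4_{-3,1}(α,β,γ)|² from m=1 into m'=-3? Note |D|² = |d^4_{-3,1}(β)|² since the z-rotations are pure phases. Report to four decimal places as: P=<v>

First d^4_{-3,1}(β=1.1062), then the phase factors e^{-i(-3)α} and e^{-i(1)γ}:
With c≡cos(β/2)=0.850900 and s≡sin(β/2)=0.525328, N=[1·5040·120·6]^{1/2}=1904.940944
k: max(0,(1)−(-3))=4 … min(4+(1),4−(-3))=5
  k=4: (−1)^0·1904.9409/(144)·0.8509^4·0.5253^4 = +0.528146
  k=5: (−1)^1·1904.9409/(240)·0.8509^2·0.5253^6 = -0.120784
d^4_{-3,1}(1.1062) = +0.528146 -0.120784 = +0.407362
|D^4_{-3,1}|² = |d^4_{-3,1}(β)|² = (+0.407362)² = 0.165944 (the z-rotation phases have unit modulus)

P=0.1659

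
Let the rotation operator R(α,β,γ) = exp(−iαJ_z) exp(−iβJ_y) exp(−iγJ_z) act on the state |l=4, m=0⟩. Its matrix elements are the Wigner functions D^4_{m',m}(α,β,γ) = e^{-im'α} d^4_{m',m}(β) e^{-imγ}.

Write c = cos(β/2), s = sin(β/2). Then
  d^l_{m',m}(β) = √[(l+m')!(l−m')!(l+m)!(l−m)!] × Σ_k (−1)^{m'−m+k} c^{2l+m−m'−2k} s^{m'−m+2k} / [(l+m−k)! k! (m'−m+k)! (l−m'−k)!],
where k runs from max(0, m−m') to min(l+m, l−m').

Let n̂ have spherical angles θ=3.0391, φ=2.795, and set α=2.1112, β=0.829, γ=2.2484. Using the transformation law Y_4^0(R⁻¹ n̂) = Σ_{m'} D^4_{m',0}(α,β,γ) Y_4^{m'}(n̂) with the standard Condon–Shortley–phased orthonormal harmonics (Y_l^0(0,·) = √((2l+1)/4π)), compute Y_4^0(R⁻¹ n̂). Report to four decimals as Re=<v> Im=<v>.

Re=-0.3527 Im=0.0000

Need the full column D^4_{m',0} for m'=−4..4 at α=2.1112, β=0.829, γ=2.2484.
cos(β/2)=0.915318, sin(β/2)=0.402732
d^4_{-4,0}: single k=4 term ⇒ +0.154491;  D = -0.086058+0.128302i
d^4_{-3,0}: k∈[3..4] ⇒ +0.496561 -0.096131 = +0.400431;  D = +0.399922+0.020179i
d^4_{-2,0}: k∈[2..4] ⇒ +0.904869 -0.467136 +0.033913 = +0.471646;  D = -0.221964-0.416151i
d^4_{-1,0}: k∈[1..4] ⇒ +0.969471 -1.126096 +0.218004 -0.007034 = +0.054345;  D = -0.027960+0.046601i
d^4_{0,0}: k∈[0..4] ⇒ +0.492692 -1.526105 +0.664747 -0.057196 +0.000692 = -0.425170;  D = -0.425170+0.000000i
d^4_{1,0}: k∈[0..3] ⇒ -0.969471 +1.126096 -0.218004 +0.007034 = -0.054345;  D = +0.027960+0.046601i
d^4_{2,0}: k∈[0..2] ⇒ +0.904869 -0.467136 +0.033913 = +0.471646;  D = -0.221964+0.416151i
d^4_{3,0}: k∈[0..1] ⇒ -0.496561 +0.096131 = -0.400431;  D = -0.399922+0.020179i
d^4_{4,0}: single k=0 term ⇒ +0.154491;  D = -0.086058-0.128302i
Y_4^{m'}(θ=3.0391,φ=2.795) and Σ D·Y over m':
  (-0.0861+0.1283i)·(+0.0000+0.0000i)  (+0.3999+0.0202i)·(+0.0007+0.0011i)  (-0.2220-0.4162i)·(+0.0160+0.0133i)  (-0.0280+0.0466i)·(+0.1778+0.0642i)  (-0.4252+0.0000i)·(+0.8024+0.0000i)  (+0.0280+0.0466i)·(-0.1778+0.0642i)  (-0.2220+0.4162i)·(+0.0160-0.0133i)  (-0.3999+0.0202i)·(-0.0007+0.0011i)  (-0.0861-0.1283i)·(+0.0000-0.0000i)
Y_4^0(R⁻¹ n̂) = -0.352654+0.000000i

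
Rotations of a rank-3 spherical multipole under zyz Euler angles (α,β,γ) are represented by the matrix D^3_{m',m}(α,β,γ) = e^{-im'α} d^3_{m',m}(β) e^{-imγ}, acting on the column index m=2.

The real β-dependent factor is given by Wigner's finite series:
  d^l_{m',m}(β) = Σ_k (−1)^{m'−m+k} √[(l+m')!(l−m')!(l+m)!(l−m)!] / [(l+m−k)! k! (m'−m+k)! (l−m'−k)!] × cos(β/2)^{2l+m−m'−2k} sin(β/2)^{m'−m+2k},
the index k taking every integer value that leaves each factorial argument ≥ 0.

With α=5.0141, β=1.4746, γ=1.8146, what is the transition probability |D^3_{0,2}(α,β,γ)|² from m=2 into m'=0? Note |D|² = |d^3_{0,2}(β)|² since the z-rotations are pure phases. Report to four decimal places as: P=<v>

D^3_{0,2}(5.0141,1.4746,1.8146) = e^{-i·0·5.0141}·d^3_{0,2}(1.4746)·e^{-i·2·1.8146}. Compute d first:
With c≡cos(β/2)=0.740286 and s≡sin(β/2)=0.672292, N=[6·6·120·1]^{1/2}=65.726707
Admissible k: 2..3 (factorial args all ≥0)
  k=2: (−1)^0·65.7267/(12)·0.7403^4·0.6723^2 = +0.743490
  k=3: (−1)^1·65.7267/(12)·0.7403^2·0.6723^4 = -0.613184
d^3_{0,2}(1.4746) = +0.743490 -0.613184 = +0.130306
|D^3_{0,2}|² = |d^3_{0,2}(β)|² = (+0.130306)² = 0.016980 (the z-rotation phases have unit modulus)

P=0.0170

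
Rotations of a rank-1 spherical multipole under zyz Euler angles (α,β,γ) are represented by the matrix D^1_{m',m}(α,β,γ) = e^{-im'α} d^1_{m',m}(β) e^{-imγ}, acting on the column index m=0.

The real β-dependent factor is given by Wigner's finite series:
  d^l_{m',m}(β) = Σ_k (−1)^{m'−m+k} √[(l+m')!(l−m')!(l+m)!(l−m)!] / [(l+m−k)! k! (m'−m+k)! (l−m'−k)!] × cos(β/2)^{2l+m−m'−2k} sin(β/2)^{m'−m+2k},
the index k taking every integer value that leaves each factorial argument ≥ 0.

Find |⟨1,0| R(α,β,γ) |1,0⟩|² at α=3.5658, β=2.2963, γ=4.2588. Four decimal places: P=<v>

P=0.4402

D^1_{0,0}(3.5658,2.2963,4.2588) = e^{-i·0·3.5658}·d^1_{0,0}(2.2963)·e^{-i·0·4.2588}. Compute d first:
Half-angle: c=0.410175, s=0.912007. N=√(1·1·1·1)=1.000000
k∈{0,1} keeps every argument non-negative
  k=0: (−1)^0·1.0000/(1)·0.4102^2·0.9120^0 = +0.168244
  k=1: (−1)^1·1.0000/(1)·0.4102^0·0.9120^2 = -0.831756
d^1_{0,0}(2.2963) = +0.168244 -0.831756 = -0.663512
|D^1_{0,0}|² = |d^1_{0,0}(β)|² = (-0.663512)² = 0.440249 (the z-rotation phases have unit modulus)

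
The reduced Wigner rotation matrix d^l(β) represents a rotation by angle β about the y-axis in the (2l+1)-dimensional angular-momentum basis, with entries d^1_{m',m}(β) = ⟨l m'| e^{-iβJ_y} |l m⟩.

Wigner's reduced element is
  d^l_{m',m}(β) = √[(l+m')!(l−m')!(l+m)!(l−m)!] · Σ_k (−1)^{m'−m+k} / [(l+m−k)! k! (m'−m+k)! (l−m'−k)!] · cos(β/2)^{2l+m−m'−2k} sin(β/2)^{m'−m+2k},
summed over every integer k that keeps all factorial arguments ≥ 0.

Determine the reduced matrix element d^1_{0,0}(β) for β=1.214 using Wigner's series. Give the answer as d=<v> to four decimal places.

d=0.3493

d^1_{0,0}(β=1.214) via Wigner's sum:
c=cos(1.214/2)=0.821363, s=sin(1.214/2)=0.570406; N=√[1·1·1·1]=1.000000
k∈{0,1} keeps every argument non-negative
  k=0: (−1)^0·1.0000/(1)·0.8214^2·0.5704^0 = +0.674637
  k=1: (−1)^1·1.0000/(1)·0.8214^0·0.5704^2 = -0.325363
d^1_{0,0}(1.214) = +0.674637 -0.325363 = +0.349274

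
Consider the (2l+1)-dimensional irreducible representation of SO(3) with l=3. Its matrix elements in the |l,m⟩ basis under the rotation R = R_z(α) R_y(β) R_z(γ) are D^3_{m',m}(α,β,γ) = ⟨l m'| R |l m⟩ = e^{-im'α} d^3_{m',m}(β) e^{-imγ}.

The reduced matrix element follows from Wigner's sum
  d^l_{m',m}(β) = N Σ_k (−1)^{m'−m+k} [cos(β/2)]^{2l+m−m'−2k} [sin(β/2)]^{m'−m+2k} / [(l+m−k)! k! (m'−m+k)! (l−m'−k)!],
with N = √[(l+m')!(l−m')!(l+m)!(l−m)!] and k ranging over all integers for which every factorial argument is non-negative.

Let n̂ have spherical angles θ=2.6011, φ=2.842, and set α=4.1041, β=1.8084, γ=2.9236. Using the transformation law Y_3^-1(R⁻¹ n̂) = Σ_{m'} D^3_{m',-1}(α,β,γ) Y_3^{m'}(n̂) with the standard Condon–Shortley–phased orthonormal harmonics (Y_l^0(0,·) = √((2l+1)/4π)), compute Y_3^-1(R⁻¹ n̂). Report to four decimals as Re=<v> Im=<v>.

Re=0.1069 Im=0.0371

Need the full column D^3_{m',-1} for m'=−3..3 at α=4.1041, β=1.8084, γ=2.9236.
cos(β/2)=0.618315, sin(β/2)=0.785931
d^3_{-3,-1}: single k=2 term ⇒ +0.349665;  D = -0.311423+0.159001i
d^3_{-2,-1}: k∈[1..2] ⇒ +0.224611 -0.725790 = -0.501179;  D = -0.068063+0.496536i
d^3_{-1,-1}: k∈[0..2] ⇒ +0.055880 -0.722265 +0.875200 = +0.208815;  D = +0.153566+0.141496i
d^3_{0,-1}: k∈[0..2] ⇒ -0.246049 +1.192595 -0.642276 = +0.304270;  D = -0.297069+0.065805i
d^3_{1,-1}: k∈[0..2] ⇒ +0.541698 -1.166933 +0.235671 = -0.389564;  D = -0.148214+0.360267i
d^3_{2,-1}: k∈[0..1] ⇒ -0.725790 +0.586315 = -0.139476;  D = -0.075525-0.117258i
d^3_{3,-1}: single k=0 term ⇒ +0.564939;  D = -0.564572-0.020377i
Y_3^{m'}(θ=2.6011,φ=2.842) and Σ D·Y over m':
  (-0.3114+0.1590i)·(-0.0354-0.0445i)  (-0.0681+0.4965i)·(-0.1916-0.1309i)  (+0.1536+0.1415i)·(-0.4252-0.1313i)  (-0.2971+0.0658i)·(-0.2164+0.0000i)  (-0.1482+0.3603i)·(+0.4252-0.1313i)  (-0.0755-0.1173i)·(-0.1916+0.1309i)  (-0.5646-0.0204i)·(+0.0354-0.0445i)
Y_3^-1(R⁻¹ n̂) = +0.106892+0.037055i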